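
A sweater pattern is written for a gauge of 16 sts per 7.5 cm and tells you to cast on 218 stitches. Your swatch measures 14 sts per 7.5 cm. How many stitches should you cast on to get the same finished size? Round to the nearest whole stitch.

Scale factor = 14 / 16 = 0.875.
218 × 14 / 16 = 190.75 sts.
→ 191 sts.

191 stitches.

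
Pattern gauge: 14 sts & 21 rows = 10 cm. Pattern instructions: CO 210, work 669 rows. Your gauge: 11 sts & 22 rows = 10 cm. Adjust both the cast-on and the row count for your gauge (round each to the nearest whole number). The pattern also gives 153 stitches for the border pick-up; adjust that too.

Cast on 165 stitches; work 701 rows; border pick-up 120 stitches.

Stitches: 210 × 11/14 = 165.00 → 165.
Rows: 669 × 22/21 = 700.86 → 701.
border pick-up: 153 × 11/14 = 120.21 → 120.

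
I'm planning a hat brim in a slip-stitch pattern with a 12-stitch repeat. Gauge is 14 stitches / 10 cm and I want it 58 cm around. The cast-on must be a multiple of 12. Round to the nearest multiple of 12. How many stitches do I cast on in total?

84 stitches.

14 / 10 = 1.4 sts per cm.
58 × 1.4 = 81.20 sts.
Nearest multiple of 12: 84.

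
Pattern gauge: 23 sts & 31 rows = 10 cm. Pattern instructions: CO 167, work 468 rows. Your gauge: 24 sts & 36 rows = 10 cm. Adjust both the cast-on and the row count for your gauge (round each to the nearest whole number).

Stitches: 167 × 24/23 = 174.26 → 174.
Rows: 468 × 36/31 = 543.48 → 543.

Cast on 174 stitches; work 543 rows.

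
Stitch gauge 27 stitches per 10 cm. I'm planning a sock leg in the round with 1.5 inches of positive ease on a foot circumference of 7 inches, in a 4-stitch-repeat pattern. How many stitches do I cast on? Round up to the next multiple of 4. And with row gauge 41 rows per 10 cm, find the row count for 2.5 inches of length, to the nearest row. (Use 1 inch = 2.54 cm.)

Cast on 60 stitches; work 26 rows.

Finished = 7 + 1.5 = 8.5 inches.
8.5 inches × 2.54 = 21.59 cm.
27/10 = 2.7 sts per cm; 21.59 × 2.7 = 58.29 sts.
Next multiple of 4 → 60.
2.5 inches = 6.35 cm; × 4.1 = 26.04 → 26 rows.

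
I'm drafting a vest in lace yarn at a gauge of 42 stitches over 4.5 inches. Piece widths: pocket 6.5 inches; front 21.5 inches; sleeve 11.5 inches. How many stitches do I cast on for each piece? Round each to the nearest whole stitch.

Rate = 42/4.5 = 9.333 sts per in.
pocket: 6.5 × 9.333 = 60.67 → 61.
front: 21.5 × 9.333 = 200.67 → 201.
sleeve: 11.5 × 9.333 = 107.33 → 107.

pocket 61; front 201; sleeve 107.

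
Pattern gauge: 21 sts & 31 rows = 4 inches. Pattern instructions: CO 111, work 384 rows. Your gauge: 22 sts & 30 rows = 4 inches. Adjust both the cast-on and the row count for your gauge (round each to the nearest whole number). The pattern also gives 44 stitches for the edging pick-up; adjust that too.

Cast on 116 stitches; work 372 rows; edging pick-up 46 stitches.

Stitches: 111 × 22/21 = 116.29 → 116.
Rows: 384 × 30/31 = 371.61 → 372.
edging pick-up: 44 × 22/21 = 46.10 → 46.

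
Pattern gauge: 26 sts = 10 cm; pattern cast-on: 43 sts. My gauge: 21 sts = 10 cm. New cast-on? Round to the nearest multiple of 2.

Scale factor = 21 / 26 = 0.808.
43 × 21 / 26 = 34.73 sts.
→ 34 sts.

Cast on 34 stitches.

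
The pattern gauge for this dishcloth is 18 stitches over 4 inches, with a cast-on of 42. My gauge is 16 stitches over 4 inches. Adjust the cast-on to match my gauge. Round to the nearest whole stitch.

Cast on 37 stitches.

Scale factor = 16 / 18 = 0.889.
42 × 16 / 18 = 37.33 sts.
→ 37 sts.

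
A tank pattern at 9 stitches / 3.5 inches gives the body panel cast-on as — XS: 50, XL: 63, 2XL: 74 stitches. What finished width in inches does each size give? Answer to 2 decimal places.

XS 19.44 inches; XL 24.50 inches; 2XL 28.78 inches.

9/3.5 = 2.571 sts per in.
XS: 50 / 2.571 = 19.444 → 19.44 in.
XL: 63 / 2.571 = 24.500 → 24.50 in.
2XL: 74 / 2.571 = 28.778 → 28.78 in.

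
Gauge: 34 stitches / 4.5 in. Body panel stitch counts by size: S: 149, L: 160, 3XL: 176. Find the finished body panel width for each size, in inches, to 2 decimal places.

S 19.72 inches; L 21.18 inches; 3XL 23.29 inches.

34/4.5 = 7.556 sts per in.
S: 149 / 7.556 = 19.721 → 19.72 in.
L: 160 / 7.556 = 21.176 → 21.18 in.
3XL: 176 / 7.556 = 23.294 → 23.29 in.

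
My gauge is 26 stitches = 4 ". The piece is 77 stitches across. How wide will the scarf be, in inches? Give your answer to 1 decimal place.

11.8 inches.

26 stitches / 4 inch = 6.5 stitches per inch.
77 / 6.5 = 11.85 inches.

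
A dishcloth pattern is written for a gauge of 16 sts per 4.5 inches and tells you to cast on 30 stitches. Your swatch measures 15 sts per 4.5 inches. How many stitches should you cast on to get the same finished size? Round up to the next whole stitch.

Cast on 29 stitches.

Scale factor = 15 / 16 = 0.938.
30 × 15 / 16 = 28.12 sts.
→ 29 sts.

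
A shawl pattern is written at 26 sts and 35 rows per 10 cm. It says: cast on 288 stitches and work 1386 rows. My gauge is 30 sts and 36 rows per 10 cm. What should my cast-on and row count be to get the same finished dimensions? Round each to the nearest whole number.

Cast on 332 stitches; work 1426 rows.

Stitches: 288 × 30/26 = 332.31 → 332.
Rows: 1386 × 36/35 = 1425.60 → 1426.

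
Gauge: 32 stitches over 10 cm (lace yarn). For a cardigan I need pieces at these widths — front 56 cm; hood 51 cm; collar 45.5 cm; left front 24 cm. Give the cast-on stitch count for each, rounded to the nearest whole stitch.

front 179; hood 163; collar 146; left front 77.

Rate = 32/10 = 3.2 sts per cm.
front: 56 × 3.2 = 179.20 → 179.
hood: 51 × 3.2 = 163.20 → 163.
collar: 45.5 × 3.2 = 145.60 → 146.
left front: 24 × 3.2 = 76.80 → 77.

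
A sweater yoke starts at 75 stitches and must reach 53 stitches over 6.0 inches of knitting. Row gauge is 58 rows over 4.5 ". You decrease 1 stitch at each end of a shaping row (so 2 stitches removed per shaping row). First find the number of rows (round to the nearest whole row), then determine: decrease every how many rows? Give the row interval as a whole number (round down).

Rows = 6.0 × 12.889 = 77.3 → 77 rows.
Stitches to remove: 22 → 11 shaping rows (at 2 st each).
77 / 11 = 7.00 → every 7 rows.

Decrease every 7th row.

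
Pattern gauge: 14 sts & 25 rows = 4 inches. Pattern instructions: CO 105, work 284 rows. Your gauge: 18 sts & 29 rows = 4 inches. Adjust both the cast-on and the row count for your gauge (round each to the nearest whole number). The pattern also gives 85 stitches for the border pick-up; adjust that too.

Cast on 135 stitches; work 329 rows; border pick-up 109 stitches.

Stitches: 105 × 18/14 = 135.00 → 135.
Rows: 284 × 29/25 = 329.44 → 329.
border pick-up: 85 × 18/14 = 109.29 → 109.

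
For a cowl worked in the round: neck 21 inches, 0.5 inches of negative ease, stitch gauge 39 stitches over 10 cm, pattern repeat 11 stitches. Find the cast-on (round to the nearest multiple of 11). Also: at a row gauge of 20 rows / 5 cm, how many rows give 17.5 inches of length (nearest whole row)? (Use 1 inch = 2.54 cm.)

Finished = 21 − 0.5 = 20.5 inches.
20.5 inches × 2.54 = 52.07 cm.
39/10 = 3.9 sts per cm; 52.07 × 3.9 = 203.07 sts.
Nearest multiple of 11 → 198.
17.5 inches = 44.45 cm; × 4 = 177.80 → 178 rows.

Cast on 198 stitches; work 178 rows.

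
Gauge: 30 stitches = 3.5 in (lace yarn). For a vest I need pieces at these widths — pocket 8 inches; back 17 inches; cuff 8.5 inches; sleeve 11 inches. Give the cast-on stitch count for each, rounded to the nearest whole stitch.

Rate = 30/3.5 = 8.571 sts per in.
pocket: 8 × 8.571 = 68.57 → 69.
back: 17 × 8.571 = 145.71 → 146.
cuff: 8.5 × 8.571 = 72.86 → 73.
sleeve: 11 × 8.571 = 94.29 → 94.

pocket 69; back 146; cuff 73; sleeve 94.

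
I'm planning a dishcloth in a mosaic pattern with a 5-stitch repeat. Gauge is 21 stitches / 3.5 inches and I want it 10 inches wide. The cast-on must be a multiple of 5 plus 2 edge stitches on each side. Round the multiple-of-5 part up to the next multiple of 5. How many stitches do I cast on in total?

21 / 3.5 = 6 sts per inch.
10 × 6 = 60.00 sts.
Less 4 edge sts → 56.00 for the repeat.
Next multiple of 5: 60.
Add back 4 edge sts → 64.

Cast on 64 stitches.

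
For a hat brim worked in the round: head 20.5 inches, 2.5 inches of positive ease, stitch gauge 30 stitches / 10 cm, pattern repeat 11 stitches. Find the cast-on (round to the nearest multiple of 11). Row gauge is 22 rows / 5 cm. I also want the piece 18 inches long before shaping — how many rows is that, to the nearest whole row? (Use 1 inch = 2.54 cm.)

Finished = 20.5 + 2.5 = 23 inches.
23 inches × 2.54 = 58.42 cm.
30/10 = 3 sts per cm; 58.42 × 3 = 175.26 sts.
Nearest multiple of 11 → 176.
18 inches = 45.72 cm; × 4.4 = 201.17 → 201 rows.

Cast on 176 stitches; work 201 rows.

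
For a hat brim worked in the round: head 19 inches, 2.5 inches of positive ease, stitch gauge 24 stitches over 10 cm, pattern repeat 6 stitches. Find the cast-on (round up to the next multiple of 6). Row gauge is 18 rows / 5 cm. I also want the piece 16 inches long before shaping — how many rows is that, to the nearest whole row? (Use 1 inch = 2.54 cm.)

Finished = 19 + 2.5 = 21.5 inches.
21.5 inches × 2.54 = 54.61 cm.
24/10 = 2.4 sts per cm; 54.61 × 2.4 = 131.06 sts.
Next multiple of 6 → 132.
16 inches = 40.64 cm; × 3.6 = 146.30 → 146 rows.

Cast on 132 stitches; work 146 rows.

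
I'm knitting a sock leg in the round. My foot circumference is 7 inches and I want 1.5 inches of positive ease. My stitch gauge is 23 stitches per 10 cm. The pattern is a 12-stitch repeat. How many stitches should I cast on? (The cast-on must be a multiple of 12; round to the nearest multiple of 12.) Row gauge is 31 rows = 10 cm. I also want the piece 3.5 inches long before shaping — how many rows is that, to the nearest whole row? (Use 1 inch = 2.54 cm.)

Cast on 48 stitches; work 28 rows.

Finished = 7 + 1.5 = 8.5 inches.
8.5 inches × 2.54 = 21.59 cm.
23/10 = 2.3 sts per cm; 21.59 × 2.3 = 49.66 sts.
Nearest multiple of 12 → 48.
3.5 inches = 8.89 cm; × 3.1 = 27.56 → 28 rows.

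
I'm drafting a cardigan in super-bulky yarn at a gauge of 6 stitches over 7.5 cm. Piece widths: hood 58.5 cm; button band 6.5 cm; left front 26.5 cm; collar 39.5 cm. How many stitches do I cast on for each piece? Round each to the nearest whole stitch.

Rate = 6/7.5 = 0.8 sts per cm.
hood: 58.5 × 0.8 = 46.80 → 47.
button band: 6.5 × 0.8 = 5.20 → 5.
left front: 26.5 × 0.8 = 21.20 → 21.
collar: 39.5 × 0.8 = 31.60 → 32.

hood 47; button band 5; left front 21; collar 32.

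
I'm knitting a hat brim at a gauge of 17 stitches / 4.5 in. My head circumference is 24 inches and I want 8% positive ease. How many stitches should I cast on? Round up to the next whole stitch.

Finished = 24 × 1.08 = 25.92 in.
17 / 4.5 = 3.778 sts per inch.
25.92 × 3.778 = 97.92 sts.
→ 98 sts.

CO 98 sts.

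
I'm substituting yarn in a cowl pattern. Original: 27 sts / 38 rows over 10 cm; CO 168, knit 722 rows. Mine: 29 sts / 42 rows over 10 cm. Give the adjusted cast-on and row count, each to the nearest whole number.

Cast on 180 stitches; work 798 rows.

Stitches: 168 × 29/27 = 180.44 → 180.
Rows: 722 × 42/38 = 798.00 → 798.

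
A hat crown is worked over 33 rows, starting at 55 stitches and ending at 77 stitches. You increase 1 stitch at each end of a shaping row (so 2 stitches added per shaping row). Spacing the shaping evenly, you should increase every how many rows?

Increase every 3rd row.

Stitches to add: |77 − 55| = 22.
Shaping rows needed: 22 / 2 = 11.
33 rows / 11 = every 3 rows.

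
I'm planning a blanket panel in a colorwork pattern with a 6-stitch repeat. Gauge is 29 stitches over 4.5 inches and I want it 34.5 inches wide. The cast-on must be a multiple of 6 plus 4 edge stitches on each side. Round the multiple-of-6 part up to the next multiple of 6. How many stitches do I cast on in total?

CO 224 sts.

29 / 4.5 = 6.444 sts per inch.
34.5 × 6.444 = 222.33 sts.
Less 8 edge sts → 214.33 for the repeat.
Next multiple of 6: 216.
Add back 8 edge sts → 224.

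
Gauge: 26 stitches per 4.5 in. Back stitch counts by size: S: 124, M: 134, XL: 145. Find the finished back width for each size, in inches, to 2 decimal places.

S 21.46 inches; M 23.19 inches; XL 25.10 inches.

26/4.5 = 5.778 sts per in.
S: 124 / 5.778 = 21.462 → 21.46 in.
M: 134 / 5.778 = 23.192 → 23.19 in.
XL: 145 / 5.778 = 25.096 → 25.10 in.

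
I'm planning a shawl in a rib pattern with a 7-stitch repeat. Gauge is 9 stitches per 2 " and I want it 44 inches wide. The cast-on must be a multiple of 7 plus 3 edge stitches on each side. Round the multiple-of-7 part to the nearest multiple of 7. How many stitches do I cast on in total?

9 / 2 = 4.5 sts per inch.
44 × 4.5 = 198.00 sts.
Less 6 edge sts → 192.00 for the repeat.
Nearest multiple of 7: 189.
Add back 6 edge sts → 195.

195 stitches.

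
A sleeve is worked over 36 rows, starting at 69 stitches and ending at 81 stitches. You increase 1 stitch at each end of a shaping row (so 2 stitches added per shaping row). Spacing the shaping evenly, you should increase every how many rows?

Increase every 6th row.

Stitches to add: |81 − 69| = 12.
Shaping rows needed: 12 / 2 = 6.
36 rows / 6 = every 6 rows.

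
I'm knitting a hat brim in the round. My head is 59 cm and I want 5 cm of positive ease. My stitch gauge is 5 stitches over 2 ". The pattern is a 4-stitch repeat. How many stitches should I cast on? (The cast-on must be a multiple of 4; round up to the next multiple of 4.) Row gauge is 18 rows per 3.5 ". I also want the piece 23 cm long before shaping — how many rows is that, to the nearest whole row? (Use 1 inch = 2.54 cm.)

Cast on 64 stitches; work 47 rows.

Finished = 59 + 5 = 64 cm.
64 cm × 1/2.54 = 25.20 inches.
5/2 = 2.5 sts per in; 25.20 × 2.5 = 62.99 sts.
Next multiple of 4 → 64.
23 cm = 9.06 inches; × 5.143 = 46.57 → 47 rows.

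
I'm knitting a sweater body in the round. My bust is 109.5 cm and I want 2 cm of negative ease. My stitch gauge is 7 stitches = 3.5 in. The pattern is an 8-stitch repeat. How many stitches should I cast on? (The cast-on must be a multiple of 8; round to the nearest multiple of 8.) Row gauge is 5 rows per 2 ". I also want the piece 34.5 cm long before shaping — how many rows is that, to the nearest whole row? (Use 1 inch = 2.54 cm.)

Finished = 109.5 − 2 = 107.5 cm.
107.5 cm × 1/2.54 = 42.32 inches.
7/3.5 = 2 sts per in; 42.32 × 2 = 84.65 sts.
Nearest multiple of 8 → 88.
34.5 cm = 13.58 inches; × 2.5 = 33.96 → 34 rows.

Cast on 88 stitches; work 34 rows.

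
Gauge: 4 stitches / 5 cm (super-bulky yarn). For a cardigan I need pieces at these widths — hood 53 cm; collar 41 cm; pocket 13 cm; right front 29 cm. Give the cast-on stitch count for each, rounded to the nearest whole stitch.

hood 42; collar 33; pocket 10; right front 23.

Rate = 4/5 = 0.8 sts per cm.
hood: 53 × 0.8 = 42.40 → 42.
collar: 41 × 0.8 = 32.80 → 33.
pocket: 13 × 0.8 = 10.40 → 10.
right front: 29 × 0.8 = 23.20 → 23.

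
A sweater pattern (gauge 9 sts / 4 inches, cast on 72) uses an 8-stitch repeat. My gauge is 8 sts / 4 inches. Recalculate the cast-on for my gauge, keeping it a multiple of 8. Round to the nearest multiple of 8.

CO 64 sts.

72 × 8 / 9 = 64.00.
Nearest multiple of 8: 64.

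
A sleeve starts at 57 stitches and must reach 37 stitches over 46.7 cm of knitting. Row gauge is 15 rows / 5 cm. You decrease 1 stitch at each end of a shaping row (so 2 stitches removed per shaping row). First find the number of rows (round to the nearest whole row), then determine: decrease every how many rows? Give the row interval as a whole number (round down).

Decrease every 14th row.

Rows = 46.7 × 3 = 140.1 → 140 rows.
Stitches to remove: 20 → 10 shaping rows (at 2 st each).
140 / 10 = 14.00 → every 14 rows.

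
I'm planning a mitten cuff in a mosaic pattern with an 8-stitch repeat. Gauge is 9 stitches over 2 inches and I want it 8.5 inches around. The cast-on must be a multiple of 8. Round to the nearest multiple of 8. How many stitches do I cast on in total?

9 / 2 = 4.5 sts per inch.
8.5 × 4.5 = 38.25 sts.
Nearest multiple of 8: 40.

40 stitches.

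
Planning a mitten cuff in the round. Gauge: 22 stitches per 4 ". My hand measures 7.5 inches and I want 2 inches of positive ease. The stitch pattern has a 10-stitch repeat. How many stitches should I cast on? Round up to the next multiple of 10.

Cast on 60 stitches.

Finished = 7.5 + 2 = 9.5 inches.
22 / 4 = 5.5 sts/in.
9.5 × 5.5 = 52.25 sts.
Next multiple of 10: 60.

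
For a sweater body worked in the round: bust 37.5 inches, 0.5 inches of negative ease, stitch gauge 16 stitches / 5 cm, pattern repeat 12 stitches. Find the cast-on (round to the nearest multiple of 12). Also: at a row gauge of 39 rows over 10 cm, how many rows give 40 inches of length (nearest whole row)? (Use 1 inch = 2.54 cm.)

Finished = 37.5 − 0.5 = 37 inches.
37 inches × 2.54 = 93.98 cm.
16/5 = 3.2 sts per cm; 93.98 × 3.2 = 300.74 sts.
Nearest multiple of 12 → 300.
40 inches = 101.60 cm; × 3.9 = 396.24 → 396 rows.

Cast on 300 stitches; work 396 rows.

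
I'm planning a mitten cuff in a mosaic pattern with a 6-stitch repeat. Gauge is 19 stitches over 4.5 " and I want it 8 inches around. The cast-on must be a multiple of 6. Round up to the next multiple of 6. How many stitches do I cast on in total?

19 / 4.5 = 4.222 sts per inch.
8 × 4.222 = 33.78 sts.
Next multiple of 6: 36.

Cast on 36 stitches.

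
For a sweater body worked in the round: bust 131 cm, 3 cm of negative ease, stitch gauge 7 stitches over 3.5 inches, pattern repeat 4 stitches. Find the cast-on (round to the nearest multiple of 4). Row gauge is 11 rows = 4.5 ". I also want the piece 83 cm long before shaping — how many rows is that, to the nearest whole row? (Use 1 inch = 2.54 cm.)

Finished = 131 − 3 = 128 cm.
128 cm × 1/2.54 = 50.39 inches.
7/3.5 = 2 sts per in; 50.39 × 2 = 100.79 sts.
Nearest multiple of 4 → 100.
83 cm = 32.68 inches; × 2.444 = 79.88 → 80 rows.

Cast on 100 stitches; work 80 rows.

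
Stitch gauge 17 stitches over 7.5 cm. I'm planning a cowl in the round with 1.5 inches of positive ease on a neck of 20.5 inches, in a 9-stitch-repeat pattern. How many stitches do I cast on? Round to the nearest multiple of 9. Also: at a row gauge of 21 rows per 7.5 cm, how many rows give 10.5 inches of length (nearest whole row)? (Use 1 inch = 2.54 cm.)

Cast on 126 stitches; work 75 rows.

Finished = 20.5 + 1.5 = 22 inches.
22 inches × 2.54 = 55.88 cm.
17/7.5 = 2.267 sts per cm; 55.88 × 2.267 = 126.66 sts.
Nearest multiple of 9 → 126.
10.5 inches = 26.67 cm; × 2.8 = 74.68 → 75 rows.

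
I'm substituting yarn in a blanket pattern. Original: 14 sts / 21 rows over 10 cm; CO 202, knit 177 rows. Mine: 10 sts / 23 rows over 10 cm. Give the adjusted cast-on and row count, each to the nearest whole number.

Stitches: 202 × 10/14 = 144.29 → 144.
Rows: 177 × 23/21 = 193.86 → 194.

Cast on 144 stitches; work 194 rows.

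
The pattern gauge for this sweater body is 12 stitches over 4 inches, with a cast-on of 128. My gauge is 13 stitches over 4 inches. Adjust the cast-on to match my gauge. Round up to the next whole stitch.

Scale factor = 13 / 12 = 1.083.
128 × 13 / 12 = 138.67 sts.
→ 139 sts.

139 stitches.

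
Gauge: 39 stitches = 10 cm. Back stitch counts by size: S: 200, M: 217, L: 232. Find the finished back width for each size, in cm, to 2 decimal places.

S 51.28 cm; M 55.64 cm; L 59.49 cm.

39/10 = 3.9 sts per cm.
S: 200 / 3.9 = 51.282 → 51.28 cm.
M: 217 / 3.9 = 55.641 → 55.64 cm.
L: 232 / 3.9 = 59.487 → 59.49 cm.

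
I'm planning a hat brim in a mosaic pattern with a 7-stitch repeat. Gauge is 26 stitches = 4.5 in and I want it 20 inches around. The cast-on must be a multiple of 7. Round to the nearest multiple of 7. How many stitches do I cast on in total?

26 / 4.5 = 5.778 sts per inch.
20 × 5.778 = 115.56 sts.
Nearest multiple of 7: 119.

CO 119 sts.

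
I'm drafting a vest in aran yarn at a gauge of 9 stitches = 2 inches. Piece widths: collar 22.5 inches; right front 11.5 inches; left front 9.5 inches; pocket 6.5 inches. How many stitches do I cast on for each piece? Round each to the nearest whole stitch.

collar 101; right front 52; left front 43; pocket 29.

Rate = 9/2 = 4.5 sts per in.
collar: 22.5 × 4.5 = 101.25 → 101.
right front: 11.5 × 4.5 = 51.75 → 52.
left front: 9.5 × 4.5 = 42.75 → 43.
pocket: 6.5 × 4.5 = 29.25 → 29.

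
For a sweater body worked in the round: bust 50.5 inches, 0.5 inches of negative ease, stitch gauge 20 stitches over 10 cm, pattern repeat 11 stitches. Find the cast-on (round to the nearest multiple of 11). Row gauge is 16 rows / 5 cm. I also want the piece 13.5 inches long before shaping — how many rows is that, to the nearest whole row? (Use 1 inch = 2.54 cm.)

Cast on 253 stitches; work 110 rows.

Finished = 50.5 − 0.5 = 50 inches.
50 inches × 2.54 = 127.00 cm.
20/10 = 2 sts per cm; 127.00 × 2 = 254.00 sts.
Nearest multiple of 11 → 253.
13.5 inches = 34.29 cm; × 3.2 = 109.73 → 110 rows.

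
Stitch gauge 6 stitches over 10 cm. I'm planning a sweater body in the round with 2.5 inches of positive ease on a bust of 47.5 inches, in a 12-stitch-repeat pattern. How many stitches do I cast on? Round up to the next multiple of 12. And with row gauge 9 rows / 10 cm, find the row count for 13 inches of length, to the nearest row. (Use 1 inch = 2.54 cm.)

Cast on 84 stitches; work 30 rows.

Finished = 47.5 + 2.5 = 50 inches.
50 inches × 2.54 = 127.00 cm.
6/10 = 0.6 sts per cm; 127.00 × 0.6 = 76.20 sts.
Next multiple of 12 → 84.
13 inches = 33.02 cm; × 0.9 = 29.72 → 30 rows.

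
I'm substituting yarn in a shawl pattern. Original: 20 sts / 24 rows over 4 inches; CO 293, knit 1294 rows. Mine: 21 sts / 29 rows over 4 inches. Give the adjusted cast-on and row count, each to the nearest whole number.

Cast on 308 stitches; work 1564 rows.

Stitches: 293 × 21/20 = 307.65 → 308.
Rows: 1294 × 29/24 = 1563.58 → 1564.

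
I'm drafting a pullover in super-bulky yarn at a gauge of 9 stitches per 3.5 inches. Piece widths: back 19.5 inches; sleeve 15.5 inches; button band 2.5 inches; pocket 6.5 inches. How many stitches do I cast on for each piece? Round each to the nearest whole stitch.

Rate = 9/3.5 = 2.571 sts per in.
back: 19.5 × 2.571 = 50.14 → 50.
sleeve: 15.5 × 2.571 = 39.86 → 40.
button band: 2.5 × 2.571 = 6.43 → 6.
pocket: 6.5 × 2.571 = 16.71 → 17.

back 50; sleeve 40; button band 6; pocket 17.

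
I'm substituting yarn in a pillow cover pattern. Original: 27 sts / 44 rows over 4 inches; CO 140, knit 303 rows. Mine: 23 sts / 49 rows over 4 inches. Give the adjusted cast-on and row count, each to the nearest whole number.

Cast on 119 stitches; work 337 rows.

Stitches: 140 × 23/27 = 119.26 → 119.
Rows: 303 × 49/44 = 337.43 → 337.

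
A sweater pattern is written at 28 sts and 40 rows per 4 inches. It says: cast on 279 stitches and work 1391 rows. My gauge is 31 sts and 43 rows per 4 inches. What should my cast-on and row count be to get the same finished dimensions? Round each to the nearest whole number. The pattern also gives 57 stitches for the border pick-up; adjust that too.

Stitches: 279 × 31/28 = 308.89 → 309.
Rows: 1391 × 43/40 = 1495.33 → 1495.
border pick-up: 57 × 31/28 = 63.11 → 63.

Cast on 309 stitches; work 1495 rows; border pick-up 63 stitches.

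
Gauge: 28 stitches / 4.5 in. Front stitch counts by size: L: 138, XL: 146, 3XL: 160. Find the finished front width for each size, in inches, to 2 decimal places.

28/4.5 = 6.222 sts per in.
L: 138 / 6.222 = 22.179 → 22.18 in.
XL: 146 / 6.222 = 23.464 → 23.46 in.
3XL: 160 / 6.222 = 25.714 → 25.71 in.

L 22.18 inches; XL 23.46 inches; 3XL 25.71 inches.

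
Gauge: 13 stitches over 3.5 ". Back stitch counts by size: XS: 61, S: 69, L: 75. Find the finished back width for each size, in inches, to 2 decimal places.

XS 16.42 inches; S 18.58 inches; L 20.19 inches.

13/3.5 = 3.714 sts per in.
XS: 61 / 3.714 = 16.423 → 16.42 in.
S: 69 / 3.714 = 18.577 → 18.58 in.
L: 75 / 3.714 = 20.192 → 20.19 in.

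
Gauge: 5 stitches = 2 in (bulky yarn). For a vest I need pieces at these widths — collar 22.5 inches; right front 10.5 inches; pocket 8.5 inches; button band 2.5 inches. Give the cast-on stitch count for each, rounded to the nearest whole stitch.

collar 56; right front 26; pocket 21; button band 6.

Rate = 5/2 = 2.5 sts per in.
collar: 22.5 × 2.5 = 56.25 → 56.
right front: 10.5 × 2.5 = 26.25 → 26.
pocket: 8.5 × 2.5 = 21.25 → 21.
button band: 2.5 × 2.5 = 6.25 → 6.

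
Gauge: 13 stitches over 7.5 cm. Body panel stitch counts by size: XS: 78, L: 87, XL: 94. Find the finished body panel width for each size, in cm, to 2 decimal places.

XS 45.00 cm; L 50.19 cm; XL 54.23 cm.

13/7.5 = 1.733 sts per cm.
XS: 78 / 1.733 = 45.000 → 45.00 cm.
L: 87 / 1.733 = 50.192 → 50.19 cm.
XL: 94 / 1.733 = 54.231 → 54.23 cm.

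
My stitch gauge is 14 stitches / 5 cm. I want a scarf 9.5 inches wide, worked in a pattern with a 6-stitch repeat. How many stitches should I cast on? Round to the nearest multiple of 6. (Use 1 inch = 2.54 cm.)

9.5 in = 9.5 × 2.54 = 24.13 cm.
14 / 5 = 2.8 sts/cm.
24.13 × 2.8 = 67.56 sts.
→ 66.

Cast on 66 stitches.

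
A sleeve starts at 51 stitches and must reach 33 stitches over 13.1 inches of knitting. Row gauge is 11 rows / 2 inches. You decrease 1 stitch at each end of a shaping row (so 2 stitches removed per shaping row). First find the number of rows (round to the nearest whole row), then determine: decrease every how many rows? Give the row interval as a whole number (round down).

Rows = 13.1 × 5.5 = 72.0 → 72 rows.
Stitches to remove: 18 → 9 shaping rows (at 2 st each).
72 / 9 = 8.00 → every 8 rows.

Decrease every 8th row.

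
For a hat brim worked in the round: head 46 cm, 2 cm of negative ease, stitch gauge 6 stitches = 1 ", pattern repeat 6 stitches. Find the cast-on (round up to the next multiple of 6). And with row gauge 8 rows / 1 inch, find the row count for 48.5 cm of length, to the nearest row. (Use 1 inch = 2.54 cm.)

Finished = 46 − 2 = 44 cm.
44 cm × 1/2.54 = 17.32 inches.
6/1 = 6 sts per in; 17.32 × 6 = 103.94 sts.
Next multiple of 6 → 108.
48.5 cm = 19.09 inches; × 8 = 152.76 → 153 rows.

Cast on 108 stitches; work 153 rows.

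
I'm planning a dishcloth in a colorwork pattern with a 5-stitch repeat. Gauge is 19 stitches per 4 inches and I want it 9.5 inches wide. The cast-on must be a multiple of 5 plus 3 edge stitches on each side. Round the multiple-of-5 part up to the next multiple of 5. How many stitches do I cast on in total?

CO 46 sts.

19 / 4 = 4.75 sts per inch.
9.5 × 4.75 = 45.12 sts.
Less 6 edge sts → 39.12 for the repeat.
Next multiple of 5: 40.
Add back 6 edge sts → 46.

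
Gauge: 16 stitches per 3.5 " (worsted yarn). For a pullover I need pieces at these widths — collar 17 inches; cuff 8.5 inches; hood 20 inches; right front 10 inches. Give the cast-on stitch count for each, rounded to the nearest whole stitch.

collar 78; cuff 39; hood 91; right front 46.

Rate = 16/3.5 = 4.571 sts per in.
collar: 17 × 4.571 = 77.71 → 78.
cuff: 8.5 × 4.571 = 38.86 → 39.
hood: 20 × 4.571 = 91.43 → 91.
right front: 10 × 4.571 = 45.71 → 46.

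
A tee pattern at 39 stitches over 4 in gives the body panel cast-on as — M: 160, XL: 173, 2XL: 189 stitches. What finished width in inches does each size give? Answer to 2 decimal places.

39/4 = 9.75 sts per in.
M: 160 / 9.75 = 16.410 → 16.41 in.
XL: 173 / 9.75 = 17.744 → 17.74 in.
2XL: 189 / 9.75 = 19.385 → 19.38 in.

M 16.41 inches; XL 17.74 inches; 2XL 19.38 inches.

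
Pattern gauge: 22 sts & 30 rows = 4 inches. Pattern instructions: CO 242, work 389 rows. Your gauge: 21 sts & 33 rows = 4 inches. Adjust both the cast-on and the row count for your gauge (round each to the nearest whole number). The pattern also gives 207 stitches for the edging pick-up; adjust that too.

Stitches: 242 × 21/22 = 231.00 → 231.
Rows: 389 × 33/30 = 427.90 → 428.
edging pick-up: 207 × 21/22 = 197.59 → 198.

Cast on 231 stitches; work 428 rows; edging pick-up 198 stitches.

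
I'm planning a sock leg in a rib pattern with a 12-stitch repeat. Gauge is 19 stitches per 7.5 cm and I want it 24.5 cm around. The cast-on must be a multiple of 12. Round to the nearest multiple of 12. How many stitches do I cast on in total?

19 / 7.5 = 2.533 sts per cm.
24.5 × 2.533 = 62.07 sts.
Nearest multiple of 12: 60.

CO 60 sts.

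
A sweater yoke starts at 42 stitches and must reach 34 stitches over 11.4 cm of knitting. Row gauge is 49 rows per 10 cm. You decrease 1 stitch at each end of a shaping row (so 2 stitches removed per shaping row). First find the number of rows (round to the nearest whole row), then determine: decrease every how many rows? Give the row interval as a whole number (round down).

Rows = 11.4 × 4.9 = 55.9 → 56 rows.
Stitches to remove: 8 → 4 shaping rows (at 2 st each).
56 / 4 = 14.00 → every 14 rows.

Decrease every 14th row.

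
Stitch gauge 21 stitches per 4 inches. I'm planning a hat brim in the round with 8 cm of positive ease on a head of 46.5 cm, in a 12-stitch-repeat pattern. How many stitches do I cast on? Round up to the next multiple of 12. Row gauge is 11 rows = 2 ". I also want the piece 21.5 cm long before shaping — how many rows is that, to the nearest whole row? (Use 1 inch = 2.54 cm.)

Cast on 120 stitches; work 47 rows.

Finished = 46.5 + 8 = 54.5 cm.
54.5 cm × 1/2.54 = 21.46 inches.
21/4 = 5.25 sts per in; 21.46 × 5.25 = 112.65 sts.
Next multiple of 12 → 120.
21.5 cm = 8.46 inches; × 5.5 = 46.56 → 47 rows.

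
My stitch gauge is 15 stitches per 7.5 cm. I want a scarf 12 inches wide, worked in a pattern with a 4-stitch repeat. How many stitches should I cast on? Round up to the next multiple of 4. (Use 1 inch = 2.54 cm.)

12 in = 12 × 2.54 = 30.48 cm.
15 / 7.5 = 2 sts/cm.
30.48 × 2 = 60.96 sts.
→ 64.

64 stitches.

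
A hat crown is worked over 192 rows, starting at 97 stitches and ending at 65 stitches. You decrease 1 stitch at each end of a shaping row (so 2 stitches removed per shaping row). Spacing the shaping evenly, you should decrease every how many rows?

Stitches to remove: |65 − 97| = 32.
Shaping rows needed: 32 / 2 = 16.
192 rows / 16 = every 12 rows.

Decrease every 12th row.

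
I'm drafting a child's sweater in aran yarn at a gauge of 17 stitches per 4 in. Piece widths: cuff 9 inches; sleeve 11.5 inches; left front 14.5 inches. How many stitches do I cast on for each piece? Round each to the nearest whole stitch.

Rate = 17/4 = 4.25 sts per in.
cuff: 9 × 4.25 = 38.25 → 38.
sleeve: 11.5 × 4.25 = 48.88 → 49.
left front: 14.5 × 4.25 = 61.62 → 62.

cuff 38; sleeve 49; left front 62.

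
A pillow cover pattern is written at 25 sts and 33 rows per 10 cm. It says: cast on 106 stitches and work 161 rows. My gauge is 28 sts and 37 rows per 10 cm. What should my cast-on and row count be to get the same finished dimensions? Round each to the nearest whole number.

Stitches: 106 × 28/25 = 118.72 → 119.
Rows: 161 × 37/33 = 180.52 → 181.

Cast on 119 stitches; work 181 rows.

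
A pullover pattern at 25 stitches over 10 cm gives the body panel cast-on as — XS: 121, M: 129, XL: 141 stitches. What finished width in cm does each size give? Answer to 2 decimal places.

XS 48.40 cm; M 51.60 cm; XL 56.40 cm.

25/10 = 2.5 sts per cm.
XS: 121 / 2.5 = 48.400 → 48.40 cm.
M: 129 / 2.5 = 51.600 → 51.60 cm.
XL: 141 / 2.5 = 56.400 → 56.40 cm.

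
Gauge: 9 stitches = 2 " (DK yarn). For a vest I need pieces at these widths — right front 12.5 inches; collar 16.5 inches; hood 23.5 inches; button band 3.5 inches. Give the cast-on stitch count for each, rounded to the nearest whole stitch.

right front 56; collar 74; hood 106; button band 16.

Rate = 9/2 = 4.5 sts per in.
right front: 12.5 × 4.5 = 56.25 → 56.
collar: 16.5 × 4.5 = 74.25 → 74.
hood: 23.5 × 4.5 = 105.75 → 106.
button band: 3.5 × 4.5 = 15.75 → 16.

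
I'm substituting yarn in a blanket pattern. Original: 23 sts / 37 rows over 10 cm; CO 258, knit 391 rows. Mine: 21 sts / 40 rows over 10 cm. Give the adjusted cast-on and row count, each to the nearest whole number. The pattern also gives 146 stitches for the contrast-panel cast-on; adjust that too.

Cast on 236 stitches; work 423 rows; contrast-panel cast-on 133 stitches.

Stitches: 258 × 21/23 = 235.57 → 236.
Rows: 391 × 40/37 = 422.70 → 423.
contrast-panel cast-on: 146 × 21/23 = 133.30 → 133.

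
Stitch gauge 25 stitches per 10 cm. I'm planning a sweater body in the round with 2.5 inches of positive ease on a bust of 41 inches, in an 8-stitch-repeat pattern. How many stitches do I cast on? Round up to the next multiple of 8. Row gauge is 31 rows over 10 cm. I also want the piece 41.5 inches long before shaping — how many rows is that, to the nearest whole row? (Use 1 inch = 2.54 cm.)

Finished = 41 + 2.5 = 43.5 inches.
43.5 inches × 2.54 = 110.49 cm.
25/10 = 2.5 sts per cm; 110.49 × 2.5 = 276.23 sts.
Next multiple of 8 → 280.
41.5 inches = 105.41 cm; × 3.1 = 326.77 → 327 rows.

Cast on 280 stitches; work 327 rows.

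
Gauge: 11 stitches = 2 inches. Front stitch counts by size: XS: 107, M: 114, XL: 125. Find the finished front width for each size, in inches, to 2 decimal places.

11/2 = 5.5 sts per in.
XS: 107 / 5.5 = 19.455 → 19.45 in.
M: 114 / 5.5 = 20.727 → 20.73 in.
XL: 125 / 5.5 = 22.727 → 22.73 in.

XS 19.45 inches; M 20.73 inches; XL 22.73 inches.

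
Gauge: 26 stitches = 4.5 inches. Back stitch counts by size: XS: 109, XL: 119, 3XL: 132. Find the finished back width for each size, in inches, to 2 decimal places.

26/4.5 = 5.778 sts per in.
XS: 109 / 5.778 = 18.865 → 18.87 in.
XL: 119 / 5.778 = 20.596 → 20.60 in.
3XL: 132 / 5.778 = 22.846 → 22.85 in.

XS 18.87 inches; XL 20.60 inches; 3XL 22.85 inches.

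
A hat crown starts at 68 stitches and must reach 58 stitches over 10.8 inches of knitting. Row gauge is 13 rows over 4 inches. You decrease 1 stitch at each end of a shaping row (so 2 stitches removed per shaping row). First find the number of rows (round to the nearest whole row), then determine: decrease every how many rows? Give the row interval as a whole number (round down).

Decrease every 7th row.

Rows = 10.8 × 3.25 = 35.1 → 35 rows.
Stitches to remove: 10 → 5 shaping rows (at 2 st each).
35 / 5 = 7.00 → every 7 rows.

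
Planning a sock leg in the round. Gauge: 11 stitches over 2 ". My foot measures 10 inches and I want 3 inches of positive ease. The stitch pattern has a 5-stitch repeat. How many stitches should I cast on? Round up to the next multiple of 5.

Finished = 10 + 3 = 13 inches.
11 / 2 = 5.5 sts/in.
13 × 5.5 = 71.50 sts.
Next multiple of 5: 75.

Cast on 75 stitches.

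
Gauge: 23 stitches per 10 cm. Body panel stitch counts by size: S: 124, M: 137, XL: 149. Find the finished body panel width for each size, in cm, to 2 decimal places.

23/10 = 2.3 sts per cm.
S: 124 / 2.3 = 53.913 → 53.91 cm.
M: 137 / 2.3 = 59.565 → 59.57 cm.
XL: 149 / 2.3 = 64.783 → 64.78 cm.

S 53.91 cm; M 59.57 cm; XL 64.78 cm.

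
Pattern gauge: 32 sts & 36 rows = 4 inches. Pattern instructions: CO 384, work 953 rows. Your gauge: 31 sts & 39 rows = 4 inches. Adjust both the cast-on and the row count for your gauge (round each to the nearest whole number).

Stitches: 384 × 31/32 = 372.00 → 372.
Rows: 953 × 39/36 = 1032.42 → 1032.

Cast on 372 stitches; work 1032 rows.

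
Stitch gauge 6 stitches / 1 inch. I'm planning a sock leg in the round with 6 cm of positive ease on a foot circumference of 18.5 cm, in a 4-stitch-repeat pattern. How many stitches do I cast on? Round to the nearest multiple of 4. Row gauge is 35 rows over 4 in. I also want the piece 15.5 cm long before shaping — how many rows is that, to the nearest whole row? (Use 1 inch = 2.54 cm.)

Finished = 18.5 + 6 = 24.5 cm.
24.5 cm × 1/2.54 = 9.65 inches.
6/1 = 6 sts per in; 9.65 × 6 = 57.87 sts.
Nearest multiple of 4 → 56.
15.5 cm = 6.10 inches; × 8.75 = 53.40 → 53 rows.

Cast on 56 stitches; work 53 rows.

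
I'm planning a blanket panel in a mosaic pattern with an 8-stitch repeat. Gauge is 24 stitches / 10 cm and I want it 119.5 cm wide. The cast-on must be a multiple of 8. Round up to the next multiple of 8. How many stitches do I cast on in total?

24 / 10 = 2.4 sts per cm.
119.5 × 2.4 = 286.80 sts.
Next multiple of 8: 288.

CO 288 sts.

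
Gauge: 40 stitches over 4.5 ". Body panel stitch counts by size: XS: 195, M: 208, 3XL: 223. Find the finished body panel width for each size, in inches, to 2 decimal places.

XS 21.94 inches; M 23.40 inches; 3XL 25.09 inches.

40/4.5 = 8.889 sts per in.
XS: 195 / 8.889 = 21.938 → 21.94 in.
M: 208 / 8.889 = 23.400 → 23.40 in.
3XL: 223 / 8.889 = 25.087 → 25.09 in.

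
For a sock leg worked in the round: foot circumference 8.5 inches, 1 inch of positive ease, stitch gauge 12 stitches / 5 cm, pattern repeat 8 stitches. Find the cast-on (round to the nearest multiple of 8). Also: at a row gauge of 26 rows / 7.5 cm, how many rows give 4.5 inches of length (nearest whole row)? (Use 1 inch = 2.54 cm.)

Cast on 56 stitches; work 40 rows.

Finished = 8.5 + 1 = 9.5 inches.
9.5 inches × 2.54 = 24.13 cm.
12/5 = 2.4 sts per cm; 24.13 × 2.4 = 57.91 sts.
Nearest multiple of 8 → 56.
4.5 inches = 11.43 cm; × 3.467 = 39.62 → 40 rows.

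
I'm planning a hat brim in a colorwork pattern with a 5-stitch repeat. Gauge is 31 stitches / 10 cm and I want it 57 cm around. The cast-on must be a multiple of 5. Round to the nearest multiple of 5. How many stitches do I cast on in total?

CO 175 sts.

31 / 10 = 3.1 sts per cm.
57 × 3.1 = 176.70 sts.
Nearest multiple of 5: 175.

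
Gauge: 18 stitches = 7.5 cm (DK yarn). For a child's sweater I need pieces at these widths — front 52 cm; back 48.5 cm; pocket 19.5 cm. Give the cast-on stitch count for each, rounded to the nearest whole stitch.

Rate = 18/7.5 = 2.4 sts per cm.
front: 52 × 2.4 = 124.80 → 125.
back: 48.5 × 2.4 = 116.40 → 116.
pocket: 19.5 × 2.4 = 46.80 → 47.

front 125; back 116; pocket 47.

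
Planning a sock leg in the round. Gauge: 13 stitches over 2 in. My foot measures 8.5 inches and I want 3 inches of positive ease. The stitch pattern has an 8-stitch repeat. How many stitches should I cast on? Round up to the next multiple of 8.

Finished = 8.5 + 3 = 11.5 inches.
13 / 2 = 6.5 sts/in.
11.5 × 6.5 = 74.75 sts.
Next multiple of 8: 80.

80 stitches.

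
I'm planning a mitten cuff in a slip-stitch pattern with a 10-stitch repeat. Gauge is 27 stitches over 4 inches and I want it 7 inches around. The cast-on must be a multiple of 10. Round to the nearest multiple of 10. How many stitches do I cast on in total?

50 stitches.

27 / 4 = 6.75 sts per inch.
7 × 6.75 = 47.25 sts.
Nearest multiple of 10: 50.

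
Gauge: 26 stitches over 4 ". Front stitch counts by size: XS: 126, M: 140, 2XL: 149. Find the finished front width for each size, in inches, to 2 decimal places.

26/4 = 6.5 sts per in.
XS: 126 / 6.5 = 19.385 → 19.38 in.
M: 140 / 6.5 = 21.538 → 21.54 in.
2XL: 149 / 6.5 = 22.923 → 22.92 in.

XS 19.38 inches; M 21.54 inches; 2XL 22.92 inches.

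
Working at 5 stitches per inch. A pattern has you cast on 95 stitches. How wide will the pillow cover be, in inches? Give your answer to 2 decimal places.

5 stitches / 1 inch = 5 stitches per inch.
95 / 5 = 19.000 inches.

19.00 inches.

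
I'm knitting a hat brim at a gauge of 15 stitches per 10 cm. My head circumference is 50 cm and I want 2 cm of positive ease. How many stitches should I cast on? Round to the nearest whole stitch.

Finished = 50 + 2 = 52 cm.
15 / 10 = 1.5 sts per cm.
52.00 × 1.5 = 78.00 sts.

78 stitches.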